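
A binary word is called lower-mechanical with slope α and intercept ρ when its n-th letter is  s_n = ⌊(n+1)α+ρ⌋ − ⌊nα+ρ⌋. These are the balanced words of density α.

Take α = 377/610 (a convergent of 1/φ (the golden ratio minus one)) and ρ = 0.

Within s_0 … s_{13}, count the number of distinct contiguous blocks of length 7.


7

t_n = ⌊(n·377)/610⌋ for n = 0 … 14:
  n=0…9: ⌊0/610⌋=0 ⌊377/610⌋=0 ⌊754/610⌋=1 ⌊1131/610⌋=1 ⌊1508/610⌋=2 ⌊1885/610⌋=3 ⌊2262/610⌋=3 ⌊2639/610⌋=4 ⌊3016/610⌋=4 ⌊3393/610⌋=5
  n=10…14: ⌊3770/610⌋=6 ⌊4147/610⌋=6 ⌊4524/610⌋=7 ⌊4901/610⌋=8 ⌊5278/610⌋=8
s_n = t_(n+1) − t_n for n = 0 … 13 gives
prefix = 01011010110110
slide a length-7 window over [0..6] … [7..13] (8 windows); first occurrence of each distinct factor:
  [  0..  6] 0101101
  [  1..  7] 1011010
  [  2..  8] 0110101
  [  3..  9] 1101011
  [  4.. 10] 1010110
  [  6.. 12] 1011011
  [  7.. 13] 0110110
  (the other 1 window repeats one of these)
distinct factors: {0101101, 0110101, 0110110, 1010110, 1011010, 1011011, 1101011}
count = 7  (Sturmian bound for length 7 is 8)


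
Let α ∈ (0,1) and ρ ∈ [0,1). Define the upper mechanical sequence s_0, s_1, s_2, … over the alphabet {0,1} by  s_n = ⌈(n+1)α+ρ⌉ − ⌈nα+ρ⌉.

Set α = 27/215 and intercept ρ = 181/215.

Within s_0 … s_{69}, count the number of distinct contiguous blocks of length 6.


7

t_n = ⌈(n·27+181)/215⌉ for n = 0 … 70:
  n=0…9: ⌈181/215⌉=1 ⌈208/215⌉=1 ⌈235/215⌉=2 ⌈262/215⌉=2 ⌈289/215⌉=2 ⌈316/215⌉=2 ⌈343/215⌉=2 ⌈370/215⌉=2 ⌈397/215⌉=2 ⌈424/215⌉=2
  n=10…19: ⌈451/215⌉=3 ⌈478/215⌉=3 ⌈505/215⌉=3 ⌈532/215⌉=3 ⌈559/215⌉=3 ⌈586/215⌉=3 ⌈613/215⌉=3 ⌈640/215⌉=3 ⌈667/215⌉=4 ⌈694/215⌉=4
  n=20…29: ⌈721/215⌉=4 ⌈748/215⌉=4 ⌈775/215⌉=4 ⌈802/215⌉=4 ⌈829/215⌉=4 ⌈856/215⌉=4 ⌈883/215⌉=5 ⌈910/215⌉=5 ⌈937/215⌉=5 ⌈964/215⌉=5
  n=30…39: ⌈991/215⌉=5 ⌈1018/215⌉=5 ⌈1045/215⌉=5 ⌈1072/215⌉=5 ⌈1099/215⌉=6 ⌈1126/215⌉=6 ⌈1153/215⌉=6 ⌈1180/215⌉=6 ⌈1207/215⌉=6 ⌈1234/215⌉=6
  n=40…49: ⌈1261/215⌉=6 ⌈1288/215⌉=6 ⌈1315/215⌉=7 ⌈1342/215⌉=7 ⌈1369/215⌉=7 ⌈1396/215⌉=7 ⌈1423/215⌉=7 ⌈1450/215⌉=7 ⌈1477/215⌉=7 ⌈1504/215⌉=7
  n=50…59: ⌈1531/215⌉=8 ⌈1558/215⌉=8 ⌈1585/215⌉=8 ⌈1612/215⌉=8 ⌈1639/215⌉=8 ⌈1666/215⌉=8 ⌈1693/215⌉=8 ⌈1720/215⌉=8 ⌈1747/215⌉=9 ⌈1774/215⌉=9
  n=60…69: ⌈1801/215⌉=9 ⌈1828/215⌉=9 ⌈1855/215⌉=9 ⌈1882/215⌉=9 ⌈1909/215⌉=9 ⌈1936/215⌉=10 ⌈1963/215⌉=10 ⌈1990/215⌉=10 ⌈2017/215⌉=10 ⌈2044/215⌉=10
  n=70: ⌈2071/215⌉=10
s_n = t_(n+1) − t_n for n = 0 … 69 gives
prefix = 0100000001000000010000000100000001000000010000000100000001000000100000
slide a length-6 window over [0..5] … [64..69] (65 windows); first occurrence of each distinct factor:
  [  0..  5] 010000
  [  1..  6] 100000
  [  2..  7] 000000
  [  4..  9] 000001
  [  5.. 10] 000010
  [  6.. 11] 000100
  [  7.. 12] 001000
  (the other 58 windows repeat one of these)
distinct factors: {000000, 000001, 000010, 000100, 001000, 010000, 100000}
count = 7  (Sturmian bound for length 6 is 7)


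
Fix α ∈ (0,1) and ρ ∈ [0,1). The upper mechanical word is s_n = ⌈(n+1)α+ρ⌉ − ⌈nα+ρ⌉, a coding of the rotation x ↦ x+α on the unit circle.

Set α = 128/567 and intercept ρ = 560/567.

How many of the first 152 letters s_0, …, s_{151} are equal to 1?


#1s = Σ_{n=0}^{151} s_n = Σ_{n=0}^{151} (⌈(n+1)α+ρ⌉ − ⌈nα+ρ⌉)
the sum telescopes: every ⌈nα+ρ⌉ with 0 < n < 152 appears once with + and once with −, leaving ⌈152α+ρ⌉ − ⌈0·α+ρ⌉
152α + ρ = (152·128 + 560) / 567 = 20016/567
ρ = 560/567
⌈20016/567⌉ = 36,  ⌈560/567⌉ = 1
#1s = 36 − 1 = 35

35


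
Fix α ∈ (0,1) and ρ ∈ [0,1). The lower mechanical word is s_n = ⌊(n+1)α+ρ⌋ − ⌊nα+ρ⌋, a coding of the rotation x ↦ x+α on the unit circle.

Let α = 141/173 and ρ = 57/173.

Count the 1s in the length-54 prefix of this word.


44

#1s = Σ_{n=0}^{53} s_n = Σ_{n=0}^{53} (⌊(n+1)α+ρ⌋ − ⌊nα+ρ⌋)
the sum telescopes: every ⌊nα+ρ⌋ with 0 < n < 54 appears once with + and once with −, leaving ⌊54α+ρ⌋ − ⌊0·α+ρ⌋
54α + ρ = (54·141 + 57) / 173 = 7671/173
ρ = 57/173
⌊7671/173⌋ = 44,  ⌊57/173⌋ = 0
#1s = 44 − 0 = 44


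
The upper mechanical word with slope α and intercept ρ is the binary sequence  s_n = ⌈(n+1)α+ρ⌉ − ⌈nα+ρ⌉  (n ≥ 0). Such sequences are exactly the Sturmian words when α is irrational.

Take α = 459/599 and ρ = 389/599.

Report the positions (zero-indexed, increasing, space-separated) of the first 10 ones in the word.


n=0: ⌈848/599⌉−⌈389/599⌉ = 2−1 = 1  ← one
n=1: ⌈1307/599⌉−⌈848/599⌉ = 3−2 = 1  ← one
n=2: ⌈1766/599⌉−⌈1307/599⌉ = 3−3 = 0
n=3: ⌈2225/599⌉−⌈1766/599⌉ = 4−3 = 1  ← one
n=4: ⌈2684/599⌉−⌈2225/599⌉ = 5−4 = 1  ← one
n=5: ⌈3143/599⌉−⌈2684/599⌉ = 6−5 = 1  ← one
n=6: ⌈3602/599⌉−⌈3143/599⌉ = 7−6 = 1  ← one
n=7: ⌈4061/599⌉−⌈3602/599⌉ = 7−7 = 0
n=8: ⌈4520/599⌉−⌈4061/599⌉ = 8−7 = 1  ← one
n=9: ⌈4979/599⌉−⌈4520/599⌉ = 9−8 = 1  ← one
n=10: ⌈5438/599⌉−⌈4979/599⌉ = 10−9 = 1  ← one
n=11: ⌈5897/599⌉−⌈5438/599⌉ = 10−10 = 0
n=12: ⌈6356/599⌉−⌈5897/599⌉ = 11−10 = 1  ← one
positions of the first 10 ones: 0 1 3 4 5 6 8 9 10 12

0 1 3 4 5 6 8 9 10 12


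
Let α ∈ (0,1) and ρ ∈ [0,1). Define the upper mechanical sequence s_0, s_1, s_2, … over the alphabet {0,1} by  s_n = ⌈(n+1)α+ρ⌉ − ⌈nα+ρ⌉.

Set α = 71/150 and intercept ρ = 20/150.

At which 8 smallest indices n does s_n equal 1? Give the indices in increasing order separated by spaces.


1 3 6 8 10 12 14 16

n=0: ⌈91/150⌉−⌈20/150⌉ = 1−1 = 0
n=1: ⌈162/150⌉−⌈91/150⌉ = 2−1 = 1  ← one
n=2: ⌈233/150⌉−⌈162/150⌉ = 2−2 = 0
n=3: ⌈304/150⌉−⌈233/150⌉ = 3−2 = 1  ← one
n=4: ⌈375/150⌉−⌈304/150⌉ = 3−3 = 0
n=5: ⌈446/150⌉−⌈375/150⌉ = 3−3 = 0
n=6: ⌈517/150⌉−⌈446/150⌉ = 4−3 = 1  ← one
n=7: ⌈588/150⌉−⌈517/150⌉ = 4−4 = 0
n=8: ⌈659/150⌉−⌈588/150⌉ = 5−4 = 1  ← one
n=9: ⌈730/150⌉−⌈659/150⌉ = 5−5 = 0
n=10: ⌈801/150⌉−⌈730/150⌉ = 6−5 = 1  ← one
n=11: ⌈872/150⌉−⌈801/150⌉ = 6−6 = 0
n=12: ⌈943/150⌉−⌈872/150⌉ = 7−6 = 1  ← one
n=13: ⌈1014/150⌉−⌈943/150⌉ = 7−7 = 0
n=14: ⌈1085/150⌉−⌈1014/150⌉ = 8−7 = 1  ← one
n=15: ⌈1156/150⌉−⌈1085/150⌉ = 8−8 = 0
n=16: ⌈1227/150⌉−⌈1156/150⌉ = 9−8 = 1  ← one
positions of the first 8 ones: 1 3 6 8 10 12 14 16


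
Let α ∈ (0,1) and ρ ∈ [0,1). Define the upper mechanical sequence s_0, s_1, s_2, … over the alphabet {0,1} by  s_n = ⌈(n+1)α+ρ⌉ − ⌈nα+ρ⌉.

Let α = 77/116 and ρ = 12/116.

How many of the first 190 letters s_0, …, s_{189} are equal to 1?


126

#1s = Σ_{n=0}^{189} s_n = Σ_{n=0}^{189} (⌈(n+1)α+ρ⌉ − ⌈nα+ρ⌉)
the sum telescopes: every ⌈nα+ρ⌉ with 0 < n < 190 appears once with + and once with −, leaving ⌈190α+ρ⌉ − ⌈0·α+ρ⌉
190α + ρ = (190·77 + 12) / 116 = 14642/116
ρ = 12/116
⌈14642/116⌉ = 127,  ⌈12/116⌉ = 1
#1s = 127 − 1 = 126


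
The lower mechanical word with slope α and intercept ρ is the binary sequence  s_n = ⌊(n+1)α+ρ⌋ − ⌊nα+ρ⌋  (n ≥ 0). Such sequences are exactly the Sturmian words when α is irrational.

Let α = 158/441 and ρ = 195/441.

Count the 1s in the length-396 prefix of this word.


#1s = Σ_{n=0}^{395} s_n = Σ_{n=0}^{395} (⌊(n+1)α+ρ⌋ − ⌊nα+ρ⌋)
the sum telescopes: every ⌊nα+ρ⌋ with 0 < n < 396 appears once with + and once with −, leaving ⌊396α+ρ⌋ − ⌊0·α+ρ⌋
396α + ρ = (396·158 + 195) / 441 = 62763/441
ρ = 195/441
⌊62763/441⌋ = 142,  ⌊195/441⌋ = 0
#1s = 142 − 0 = 142

142


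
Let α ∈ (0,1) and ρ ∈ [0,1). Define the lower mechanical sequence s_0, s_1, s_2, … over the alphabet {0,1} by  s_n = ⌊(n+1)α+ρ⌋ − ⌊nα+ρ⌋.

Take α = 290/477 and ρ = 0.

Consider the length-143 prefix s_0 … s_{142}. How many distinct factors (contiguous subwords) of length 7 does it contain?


8

t_n = ⌊(n·290)/477⌋ for n = 0 … 143:
  n=0…9: ⌊0/477⌋=0 ⌊290/477⌋=0 ⌊580/477⌋=1 ⌊870/477⌋=1 ⌊1160/477⌋=2 ⌊1450/477⌋=3 ⌊1740/477⌋=3 ⌊2030/477⌋=4 ⌊2320/477⌋=4 ⌊2610/477⌋=5
  n=10…19: ⌊2900/477⌋=6 ⌊3190/477⌋=6 ⌊3480/477⌋=7 ⌊3770/477⌋=7 ⌊4060/477⌋=8 ⌊4350/477⌋=9 ⌊4640/477⌋=9 ⌊4930/477⌋=10 ⌊5220/477⌋=10 ⌊5510/477⌋=11
  n=20…29: ⌊5800/477⌋=12 ⌊6090/477⌋=12 ⌊6380/477⌋=13 ⌊6670/477⌋=13 ⌊6960/477⌋=14 ⌊7250/477⌋=15 ⌊7540/477⌋=15 ⌊7830/477⌋=16 ⌊8120/477⌋=17 ⌊8410/477⌋=17
  n=30…39: ⌊8700/477⌋=18 ⌊8990/477⌋=18 ⌊9280/477⌋=19 ⌊9570/477⌋=20 ⌊9860/477⌋=20 ⌊10150/477⌋=21 ⌊10440/477⌋=21 ⌊10730/477⌋=22 ⌊11020/477⌋=23 ⌊11310/477⌋=23
  n=40…49: ⌊11600/477⌋=24 ⌊11890/477⌋=24 ⌊12180/477⌋=25 ⌊12470/477⌋=26 ⌊12760/477⌋=26 ⌊13050/477⌋=27 ⌊13340/477⌋=27 ⌊13630/477⌋=28 ⌊13920/477⌋=29 ⌊14210/477⌋=29
  n=50…59: ⌊14500/477⌋=30 ⌊14790/477⌋=31 ⌊15080/477⌋=31 ⌊15370/477⌋=32 ⌊15660/477⌋=32 ⌊15950/477⌋=33 ⌊16240/477⌋=34 ⌊16530/477⌋=34 ⌊16820/477⌋=35 ⌊17110/477⌋=35
  n=60…69: ⌊17400/477⌋=36 ⌊17690/477⌋=37 ⌊17980/477⌋=37 ⌊18270/477⌋=38 ⌊18560/477⌋=38 ⌊18850/477⌋=39 ⌊19140/477⌋=40 ⌊19430/477⌋=40 ⌊19720/477⌋=41 ⌊20010/477⌋=41
  n=70…79: ⌊20300/477⌋=42 ⌊20590/477⌋=43 ⌊20880/477⌋=43 ⌊21170/477⌋=44 ⌊21460/477⌋=44 ⌊21750/477⌋=45 ⌊22040/477⌋=46 ⌊22330/477⌋=46 ⌊22620/477⌋=47 ⌊22910/477⌋=48
  n=80…89: ⌊23200/477⌋=48 ⌊23490/477⌋=49 ⌊23780/477⌋=49 ⌊24070/477⌋=50 ⌊24360/477⌋=51 ⌊24650/477⌋=51 ⌊24940/477⌋=52 ⌊25230/477⌋=52 ⌊25520/477⌋=53 ⌊25810/477⌋=54
  n=90…99: ⌊26100/477⌋=54 ⌊26390/477⌋=55 ⌊26680/477⌋=55 ⌊26970/477⌋=56 ⌊27260/477⌋=57 ⌊27550/477⌋=57 ⌊27840/477⌋=58 ⌊28130/477⌋=58 ⌊28420/477⌋=59 ⌊28710/477⌋=60
  n=100…109: ⌊29000/477⌋=60 ⌊29290/477⌋=61 ⌊29580/477⌋=62 ⌊29870/477⌋=62 ⌊30160/477⌋=63 ⌊30450/477⌋=63 ⌊30740/477⌋=64 ⌊31030/477⌋=65 ⌊31320/477⌋=65 ⌊31610/477⌋=66
  n=110…119: ⌊31900/477⌋=66 ⌊32190/477⌋=67 ⌊32480/477⌋=68 ⌊32770/477⌋=68 ⌊33060/477⌋=69 ⌊33350/477⌋=69 ⌊33640/477⌋=70 ⌊33930/477⌋=71 ⌊34220/477⌋=71 ⌊34510/477⌋=72
  n=120…129: ⌊34800/477⌋=72 ⌊35090/477⌋=73 ⌊35380/477⌋=74 ⌊35670/477⌋=74 ⌊35960/477⌋=75 ⌊36250/477⌋=75 ⌊36540/477⌋=76 ⌊36830/477⌋=77 ⌊37120/477⌋=77 ⌊37410/477⌋=78
  n=130…139: ⌊37700/477⌋=79 ⌊37990/477⌋=79 ⌊38280/477⌋=80 ⌊38570/477⌋=80 ⌊38860/477⌋=81 ⌊39150/477⌋=82 ⌊39440/477⌋=82 ⌊39730/477⌋=83 ⌊40020/477⌋=83 ⌊40310/477⌋=84
  n=140…143: ⌊40600/477⌋=85 ⌊40890/477⌋=85 ⌊41180/477⌋=86 ⌊41470/477⌋=86
s_n = t_(n+1) − t_n for n = 0 … 142 gives
prefix = 01011010110101101011010110110101101011010110101101101011010110101101011010110110101101011010110101101101011010110101101011010110110101101011010
slide a length-7 window over [0..6] … [136..142] (137 windows); first occurrence of each distinct factor:
  [  0..  6] 0101101
  [  1..  7] 1011010
  [  2..  8] 0110101
  [  3..  9] 1101011
  [  4.. 10] 1010110
  [ 21.. 27] 1011011
  [ 22.. 28] 0110110
  [ 23.. 29] 1101101
  (the other 129 windows repeat one of these)
distinct factors: {0101101, 0110101, 0110110, 1010110, 1011010, 1011011, 1101011, 1101101}
count = 8  (Sturmian bound for length 7 is 8)


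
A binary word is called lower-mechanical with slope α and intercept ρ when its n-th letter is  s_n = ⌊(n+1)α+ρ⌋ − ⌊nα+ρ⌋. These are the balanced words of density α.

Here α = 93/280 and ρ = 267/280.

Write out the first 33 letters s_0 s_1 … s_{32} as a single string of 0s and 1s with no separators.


n=0: ⌊(1·93+267)/280⌋ − ⌊(0·93+267)/280⌋ = ⌊360/280⌋ − ⌊267/280⌋ = 1 − 0 = 1
n=1: ⌊(2·93+267)/280⌋ − ⌊(1·93+267)/280⌋ = ⌊453/280⌋ − ⌊360/280⌋ = 1 − 1 = 0
n=2: ⌊(3·93+267)/280⌋ − ⌊(2·93+267)/280⌋ = ⌊546/280⌋ − ⌊453/280⌋ = 1 − 1 = 0
n=3: ⌊(4·93+267)/280⌋ − ⌊(3·93+267)/280⌋ = ⌊639/280⌋ − ⌊546/280⌋ = 2 − 1 = 1
n=4: ⌊(5·93+267)/280⌋ − ⌊(4·93+267)/280⌋ = ⌊732/280⌋ − ⌊639/280⌋ = 2 − 2 = 0
n=5: ⌊(6·93+267)/280⌋ − ⌊(5·93+267)/280⌋ = ⌊825/280⌋ − ⌊732/280⌋ = 2 − 2 = 0
n=6: ⌊(7·93+267)/280⌋ − ⌊(6·93+267)/280⌋ = ⌊918/280⌋ − ⌊825/280⌋ = 3 − 2 = 1
n=7: ⌊(8·93+267)/280⌋ − ⌊(7·93+267)/280⌋ = ⌊1011/280⌋ − ⌊918/280⌋ = 3 − 3 = 0
n=8: ⌊(9·93+267)/280⌋ − ⌊(8·93+267)/280⌋ = ⌊1104/280⌋ − ⌊1011/280⌋ = 3 − 3 = 0
n=9: ⌊(10·93+267)/280⌋ − ⌊(9·93+267)/280⌋ = ⌊1197/280⌋ − ⌊1104/280⌋ = 4 − 3 = 1
n=10: ⌊(11·93+267)/280⌋ − ⌊(10·93+267)/280⌋ = ⌊1290/280⌋ − ⌊1197/280⌋ = 4 − 4 = 0
n=11: ⌊(12·93+267)/280⌋ − ⌊(11·93+267)/280⌋ = ⌊1383/280⌋ − ⌊1290/280⌋ = 4 − 4 = 0
n=12: ⌊(13·93+267)/280⌋ − ⌊(12·93+267)/280⌋ = ⌊1476/280⌋ − ⌊1383/280⌋ = 5 − 4 = 1
n=13: ⌊(14·93+267)/280⌋ − ⌊(13·93+267)/280⌋ = ⌊1569/280⌋ − ⌊1476/280⌋ = 5 − 5 = 0
n=14: ⌊(15·93+267)/280⌋ − ⌊(14·93+267)/280⌋ = ⌊1662/280⌋ − ⌊1569/280⌋ = 5 − 5 = 0
n=15: ⌊(16·93+267)/280⌋ − ⌊(15·93+267)/280⌋ = ⌊1755/280⌋ − ⌊1662/280⌋ = 6 − 5 = 1
n=16: ⌊(17·93+267)/280⌋ − ⌊(16·93+267)/280⌋ = ⌊1848/280⌋ − ⌊1755/280⌋ = 6 − 6 = 0
n=17: ⌊(18·93+267)/280⌋ − ⌊(17·93+267)/280⌋ = ⌊1941/280⌋ − ⌊1848/280⌋ = 6 − 6 = 0
n=18: ⌊(19·93+267)/280⌋ − ⌊(18·93+267)/280⌋ = ⌊2034/280⌋ − ⌊1941/280⌋ = 7 − 6 = 1
n=19: ⌊(20·93+267)/280⌋ − ⌊(19·93+267)/280⌋ = ⌊2127/280⌋ − ⌊2034/280⌋ = 7 − 7 = 0
n=20: ⌊(21·93+267)/280⌋ − ⌊(20·93+267)/280⌋ = ⌊2220/280⌋ − ⌊2127/280⌋ = 7 − 7 = 0
n=21: ⌊(22·93+267)/280⌋ − ⌊(21·93+267)/280⌋ = ⌊2313/280⌋ − ⌊2220/280⌋ = 8 − 7 = 1
n=22: ⌊(23·93+267)/280⌋ − ⌊(22·93+267)/280⌋ = ⌊2406/280⌋ − ⌊2313/280⌋ = 8 − 8 = 0
n=23: ⌊(24·93+267)/280⌋ − ⌊(23·93+267)/280⌋ = ⌊2499/280⌋ − ⌊2406/280⌋ = 8 − 8 = 0
n=24: ⌊(25·93+267)/280⌋ − ⌊(24·93+267)/280⌋ = ⌊2592/280⌋ − ⌊2499/280⌋ = 9 − 8 = 1
n=25: ⌊(26·93+267)/280⌋ − ⌊(25·93+267)/280⌋ = ⌊2685/280⌋ − ⌊2592/280⌋ = 9 − 9 = 0
n=26: ⌊(27·93+267)/280⌋ − ⌊(26·93+267)/280⌋ = ⌊2778/280⌋ − ⌊2685/280⌋ = 9 − 9 = 0
n=27: ⌊(28·93+267)/280⌋ − ⌊(27·93+267)/280⌋ = ⌊2871/280⌋ − ⌊2778/280⌋ = 10 − 9 = 1
n=28: ⌊(29·93+267)/280⌋ − ⌊(28·93+267)/280⌋ = ⌊2964/280⌋ − ⌊2871/280⌋ = 10 − 10 = 0
n=29: ⌊(30·93+267)/280⌋ − ⌊(29·93+267)/280⌋ = ⌊3057/280⌋ − ⌊2964/280⌋ = 10 − 10 = 0
n=30: ⌊(31·93+267)/280⌋ − ⌊(30·93+267)/280⌋ = ⌊3150/280⌋ − ⌊3057/280⌋ = 11 − 10 = 1
n=31: ⌊(32·93+267)/280⌋ − ⌊(31·93+267)/280⌋ = ⌊3243/280⌋ − ⌊3150/280⌋ = 11 − 11 = 0
n=32: ⌊(33·93+267)/280⌋ − ⌊(32·93+267)/280⌋ = ⌊3336/280⌋ − ⌊3243/280⌋ = 11 − 11 = 0

100100100100100100100100100100100


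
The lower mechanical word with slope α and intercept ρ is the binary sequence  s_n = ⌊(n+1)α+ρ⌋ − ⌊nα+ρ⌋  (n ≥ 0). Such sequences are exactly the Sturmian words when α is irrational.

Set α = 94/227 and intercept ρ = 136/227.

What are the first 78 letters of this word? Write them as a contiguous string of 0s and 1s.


n=0: ⌊(1·94+136)/227⌋ − ⌊(0·94+136)/227⌋ = ⌊230/227⌋ − ⌊136/227⌋ = 1 − 0 = 1
n=1: ⌊(2·94+136)/227⌋ − ⌊(1·94+136)/227⌋ = ⌊324/227⌋ − ⌊230/227⌋ = 1 − 1 = 0
n=2: ⌊(3·94+136)/227⌋ − ⌊(2·94+136)/227⌋ = ⌊418/227⌋ − ⌊324/227⌋ = 1 − 1 = 0
n=3: ⌊(4·94+136)/227⌋ − ⌊(3·94+136)/227⌋ = ⌊512/227⌋ − ⌊418/227⌋ = 2 − 1 = 1
n=4: ⌊(5·94+136)/227⌋ − ⌊(4·94+136)/227⌋ = ⌊606/227⌋ − ⌊512/227⌋ = 2 − 2 = 0
n=5: ⌊(6·94+136)/227⌋ − ⌊(5·94+136)/227⌋ = ⌊700/227⌋ − ⌊606/227⌋ = 3 − 2 = 1
n=6: ⌊(7·94+136)/227⌋ − ⌊(6·94+136)/227⌋ = ⌊794/227⌋ − ⌊700/227⌋ = 3 − 3 = 0
n=7: ⌊(8·94+136)/227⌋ − ⌊(7·94+136)/227⌋ = ⌊888/227⌋ − ⌊794/227⌋ = 3 − 3 = 0
n=8: ⌊(9·94+136)/227⌋ − ⌊(8·94+136)/227⌋ = ⌊982/227⌋ − ⌊888/227⌋ = 4 − 3 = 1
n=9: ⌊(10·94+136)/227⌋ − ⌊(9·94+136)/227⌋ = ⌊1076/227⌋ − ⌊982/227⌋ = 4 − 4 = 0
n=10: ⌊(11·94+136)/227⌋ − ⌊(10·94+136)/227⌋ = ⌊1170/227⌋ − ⌊1076/227⌋ = 5 − 4 = 1
n=11: ⌊(12·94+136)/227⌋ − ⌊(11·94+136)/227⌋ = ⌊1264/227⌋ − ⌊1170/227⌋ = 5 − 5 = 0
n=12: ⌊(13·94+136)/227⌋ − ⌊(12·94+136)/227⌋ = ⌊1358/227⌋ − ⌊1264/227⌋ = 5 − 5 = 0
n=13: ⌊(14·94+136)/227⌋ − ⌊(13·94+136)/227⌋ = ⌊1452/227⌋ − ⌊1358/227⌋ = 6 − 5 = 1
n=14: ⌊(15·94+136)/227⌋ − ⌊(14·94+136)/227⌋ = ⌊1546/227⌋ − ⌊1452/227⌋ = 6 − 6 = 0
n=15: ⌊(16·94+136)/227⌋ − ⌊(15·94+136)/227⌋ = ⌊1640/227⌋ − ⌊1546/227⌋ = 7 − 6 = 1
n=16: ⌊(17·94+136)/227⌋ − ⌊(16·94+136)/227⌋ = ⌊1734/227⌋ − ⌊1640/227⌋ = 7 − 7 = 0
n=17: ⌊(18·94+136)/227⌋ − ⌊(17·94+136)/227⌋ = ⌊1828/227⌋ − ⌊1734/227⌋ = 8 − 7 = 1
n=18: ⌊(19·94+136)/227⌋ − ⌊(18·94+136)/227⌋ = ⌊1922/227⌋ − ⌊1828/227⌋ = 8 − 8 = 0
n=19: ⌊(20·94+136)/227⌋ − ⌊(19·94+136)/227⌋ = ⌊2016/227⌋ − ⌊1922/227⌋ = 8 − 8 = 0
n=20: ⌊(21·94+136)/227⌋ − ⌊(20·94+136)/227⌋ = ⌊2110/227⌋ − ⌊2016/227⌋ = 9 − 8 = 1
n=21: ⌊(22·94+136)/227⌋ − ⌊(21·94+136)/227⌋ = ⌊2204/227⌋ − ⌊2110/227⌋ = 9 − 9 = 0
n=22: ⌊(23·94+136)/227⌋ − ⌊(22·94+136)/227⌋ = ⌊2298/227⌋ − ⌊2204/227⌋ = 10 − 9 = 1
n=23: ⌊(24·94+136)/227⌋ − ⌊(23·94+136)/227⌋ = ⌊2392/227⌋ − ⌊2298/227⌋ = 10 − 10 = 0
n=24: ⌊(25·94+136)/227⌋ − ⌊(24·94+136)/227⌋ = ⌊2486/227⌋ − ⌊2392/227⌋ = 10 − 10 = 0
n=25: ⌊(26·94+136)/227⌋ − ⌊(25·94+136)/227⌋ = ⌊2580/227⌋ − ⌊2486/227⌋ = 11 − 10 = 1
n=26: ⌊(27·94+136)/227⌋ − ⌊(26·94+136)/227⌋ = ⌊2674/227⌋ − ⌊2580/227⌋ = 11 − 11 = 0
n=27: ⌊(28·94+136)/227⌋ − ⌊(27·94+136)/227⌋ = ⌊2768/227⌋ − ⌊2674/227⌋ = 12 − 11 = 1
n=28: ⌊(29·94+136)/227⌋ − ⌊(28·94+136)/227⌋ = ⌊2862/227⌋ − ⌊2768/227⌋ = 12 − 12 = 0
n=29: ⌊(30·94+136)/227⌋ − ⌊(29·94+136)/227⌋ = ⌊2956/227⌋ − ⌊2862/227⌋ = 13 − 12 = 1
n=30: ⌊(31·94+136)/227⌋ − ⌊(30·94+136)/227⌋ = ⌊3050/227⌋ − ⌊2956/227⌋ = 13 − 13 = 0
n=31: ⌊(32·94+136)/227⌋ − ⌊(31·94+136)/227⌋ = ⌊3144/227⌋ − ⌊3050/227⌋ = 13 − 13 = 0
n=32: ⌊(33·94+136)/227⌋ − ⌊(32·94+136)/227⌋ = ⌊3238/227⌋ − ⌊3144/227⌋ = 14 − 13 = 1
n=33: ⌊(34·94+136)/227⌋ − ⌊(33·94+136)/227⌋ = ⌊3332/227⌋ − ⌊3238/227⌋ = 14 − 14 = 0
n=34: ⌊(35·94+136)/227⌋ − ⌊(34·94+136)/227⌋ = ⌊3426/227⌋ − ⌊3332/227⌋ = 15 − 14 = 1
n=35: ⌊(36·94+136)/227⌋ − ⌊(35·94+136)/227⌋ = ⌊3520/227⌋ − ⌊3426/227⌋ = 15 − 15 = 0
n=36: ⌊(37·94+136)/227⌋ − ⌊(36·94+136)/227⌋ = ⌊3614/227⌋ − ⌊3520/227⌋ = 15 − 15 = 0
n=37: ⌊(38·94+136)/227⌋ − ⌊(37·94+136)/227⌋ = ⌊3708/227⌋ − ⌊3614/227⌋ = 16 − 15 = 1
n=38: ⌊(39·94+136)/227⌋ − ⌊(38·94+136)/227⌋ = ⌊3802/227⌋ − ⌊3708/227⌋ = 16 − 16 = 0
n=39: ⌊(40·94+136)/227⌋ − ⌊(39·94+136)/227⌋ = ⌊3896/227⌋ − ⌊3802/227⌋ = 17 − 16 = 1
n=40: ⌊(41·94+136)/227⌋ − ⌊(40·94+136)/227⌋ = ⌊3990/227⌋ − ⌊3896/227⌋ = 17 − 17 = 0
n=41: ⌊(42·94+136)/227⌋ − ⌊(41·94+136)/227⌋ = ⌊4084/227⌋ − ⌊3990/227⌋ = 17 − 17 = 0
n=42: ⌊(43·94+136)/227⌋ − ⌊(42·94+136)/227⌋ = ⌊4178/227⌋ − ⌊4084/227⌋ = 18 − 17 = 1
n=43: ⌊(44·94+136)/227⌋ − ⌊(43·94+136)/227⌋ = ⌊4272/227⌋ − ⌊4178/227⌋ = 18 − 18 = 0
n=44: ⌊(45·94+136)/227⌋ − ⌊(44·94+136)/227⌋ = ⌊4366/227⌋ − ⌊4272/227⌋ = 19 − 18 = 1
n=45: ⌊(46·94+136)/227⌋ − ⌊(45·94+136)/227⌋ = ⌊4460/227⌋ − ⌊4366/227⌋ = 19 − 19 = 0
n=46: ⌊(47·94+136)/227⌋ − ⌊(46·94+136)/227⌋ = ⌊4554/227⌋ − ⌊4460/227⌋ = 20 − 19 = 1
n=47: ⌊(48·94+136)/227⌋ − ⌊(47·94+136)/227⌋ = ⌊4648/227⌋ − ⌊4554/227⌋ = 20 − 20 = 0
n=48: ⌊(49·94+136)/227⌋ − ⌊(48·94+136)/227⌋ = ⌊4742/227⌋ − ⌊4648/227⌋ = 20 − 20 = 0
n=49: ⌊(50·94+136)/227⌋ − ⌊(49·94+136)/227⌋ = ⌊4836/227⌋ − ⌊4742/227⌋ = 21 − 20 = 1
n=50: ⌊(51·94+136)/227⌋ − ⌊(50·94+136)/227⌋ = ⌊4930/227⌋ − ⌊4836/227⌋ = 21 − 21 = 0
n=51: ⌊(52·94+136)/227⌋ − ⌊(51·94+136)/227⌋ = ⌊5024/227⌋ − ⌊4930/227⌋ = 22 − 21 = 1
n=52: ⌊(53·94+136)/227⌋ − ⌊(52·94+136)/227⌋ = ⌊5118/227⌋ − ⌊5024/227⌋ = 22 − 22 = 0
n=53: ⌊(54·94+136)/227⌋ − ⌊(53·94+136)/227⌋ = ⌊5212/227⌋ − ⌊5118/227⌋ = 22 − 22 = 0
n=54: ⌊(55·94+136)/227⌋ − ⌊(54·94+136)/227⌋ = ⌊5306/227⌋ − ⌊5212/227⌋ = 23 − 22 = 1
n=55: ⌊(56·94+136)/227⌋ − ⌊(55·94+136)/227⌋ = ⌊5400/227⌋ − ⌊5306/227⌋ = 23 − 23 = 0
n=56: ⌊(57·94+136)/227⌋ − ⌊(56·94+136)/227⌋ = ⌊5494/227⌋ − ⌊5400/227⌋ = 24 − 23 = 1
n=57: ⌊(58·94+136)/227⌋ − ⌊(57·94+136)/227⌋ = ⌊5588/227⌋ − ⌊5494/227⌋ = 24 − 24 = 0
n=58: ⌊(59·94+136)/227⌋ − ⌊(58·94+136)/227⌋ = ⌊5682/227⌋ − ⌊5588/227⌋ = 25 − 24 = 1
n=59: ⌊(60·94+136)/227⌋ − ⌊(59·94+136)/227⌋ = ⌊5776/227⌋ − ⌊5682/227⌋ = 25 − 25 = 0
n=60: ⌊(61·94+136)/227⌋ − ⌊(60·94+136)/227⌋ = ⌊5870/227⌋ − ⌊5776/227⌋ = 25 − 25 = 0
n=61: ⌊(62·94+136)/227⌋ − ⌊(61·94+136)/227⌋ = ⌊5964/227⌋ − ⌊5870/227⌋ = 26 − 25 = 1
n=62: ⌊(63·94+136)/227⌋ − ⌊(62·94+136)/227⌋ = ⌊6058/227⌋ − ⌊5964/227⌋ = 26 − 26 = 0
n=63: ⌊(64·94+136)/227⌋ − ⌊(63·94+136)/227⌋ = ⌊6152/227⌋ − ⌊6058/227⌋ = 27 − 26 = 1
n=64: ⌊(65·94+136)/227⌋ − ⌊(64·94+136)/227⌋ = ⌊6246/227⌋ − ⌊6152/227⌋ = 27 − 27 = 0
n=65: ⌊(66·94+136)/227⌋ − ⌊(65·94+136)/227⌋ = ⌊6340/227⌋ − ⌊6246/227⌋ = 27 − 27 = 0
n=66: ⌊(67·94+136)/227⌋ − ⌊(66·94+136)/227⌋ = ⌊6434/227⌋ − ⌊6340/227⌋ = 28 − 27 = 1
n=67: ⌊(68·94+136)/227⌋ − ⌊(67·94+136)/227⌋ = ⌊6528/227⌋ − ⌊6434/227⌋ = 28 − 28 = 0
n=68: ⌊(69·94+136)/227⌋ − ⌊(68·94+136)/227⌋ = ⌊6622/227⌋ − ⌊6528/227⌋ = 29 − 28 = 1
n=69: ⌊(70·94+136)/227⌋ − ⌊(69·94+136)/227⌋ = ⌊6716/227⌋ − ⌊6622/227⌋ = 29 − 29 = 0
n=70: ⌊(71·94+136)/227⌋ − ⌊(70·94+136)/227⌋ = ⌊6810/227⌋ − ⌊6716/227⌋ = 30 − 29 = 1
n=71: ⌊(72·94+136)/227⌋ − ⌊(71·94+136)/227⌋ = ⌊6904/227⌋ − ⌊6810/227⌋ = 30 − 30 = 0
n=72: ⌊(73·94+136)/227⌋ − ⌊(72·94+136)/227⌋ = ⌊6998/227⌋ − ⌊6904/227⌋ = 30 − 30 = 0
n=73: ⌊(74·94+136)/227⌋ − ⌊(73·94+136)/227⌋ = ⌊7092/227⌋ − ⌊6998/227⌋ = 31 − 30 = 1
n=74: ⌊(75·94+136)/227⌋ − ⌊(74·94+136)/227⌋ = ⌊7186/227⌋ − ⌊7092/227⌋ = 31 − 31 = 0
n=75: ⌊(76·94+136)/227⌋ − ⌊(75·94+136)/227⌋ = ⌊7280/227⌋ − ⌊7186/227⌋ = 32 − 31 = 1
n=76: ⌊(77·94+136)/227⌋ − ⌊(76·94+136)/227⌋ = ⌊7374/227⌋ − ⌊7280/227⌋ = 32 − 32 = 0
n=77: ⌊(78·94+136)/227⌋ − ⌊(77·94+136)/227⌋ = ⌊7468/227⌋ − ⌊7374/227⌋ = 32 − 32 = 0

100101001010010101001010010101001010010100101010010100101010010100101010010100


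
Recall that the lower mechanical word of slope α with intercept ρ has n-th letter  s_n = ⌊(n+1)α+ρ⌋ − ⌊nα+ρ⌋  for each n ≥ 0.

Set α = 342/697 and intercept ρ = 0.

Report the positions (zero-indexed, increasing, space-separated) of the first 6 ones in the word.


n=0: ⌊342/697⌋−⌊0/697⌋ = 0−0 = 0
n=1: ⌊684/697⌋−⌊342/697⌋ = 0−0 = 0
n=2: ⌊1026/697⌋−⌊684/697⌋ = 1−0 = 1  ← one
n=3: ⌊1368/697⌋−⌊1026/697⌋ = 1−1 = 0
n=4: ⌊1710/697⌋−⌊1368/697⌋ = 2−1 = 1  ← one
n=5: ⌊2052/697⌋−⌊1710/697⌋ = 2−2 = 0
n=6: ⌊2394/697⌋−⌊2052/697⌋ = 3−2 = 1  ← one
n=7: ⌊2736/697⌋−⌊2394/697⌋ = 3−3 = 0
n=8: ⌊3078/697⌋−⌊2736/697⌋ = 4−3 = 1  ← one
n=9: ⌊3420/697⌋−⌊3078/697⌋ = 4−4 = 0
n=10: ⌊3762/697⌋−⌊3420/697⌋ = 5−4 = 1  ← one
n=11: ⌊4104/697⌋−⌊3762/697⌋ = 5−5 = 0
n=12: ⌊4446/697⌋−⌊4104/697⌋ = 6−5 = 1  ← one
positions of the first 6 ones: 2 4 6 8 10 12

2 4 6 8 10 12


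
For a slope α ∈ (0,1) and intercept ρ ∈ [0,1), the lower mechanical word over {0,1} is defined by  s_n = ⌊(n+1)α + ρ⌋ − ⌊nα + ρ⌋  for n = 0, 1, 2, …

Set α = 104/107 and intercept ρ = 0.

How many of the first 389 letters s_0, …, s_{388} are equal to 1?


#1s = Σ_{n=0}^{388} s_n = Σ_{n=0}^{388} (⌊(n+1)α+ρ⌋ − ⌊nα+ρ⌋)
the sum telescopes: every ⌊nα+ρ⌋ with 0 < n < 389 appears once with + and once with −, leaving ⌊389α+ρ⌋ − ⌊0·α+ρ⌋
389α + ρ = (389·104) / 107 = 40456/107
ρ = 0/107
⌊40456/107⌋ = 378,  ⌊0/107⌋ = 0
#1s = 378 − 0 = 378

378


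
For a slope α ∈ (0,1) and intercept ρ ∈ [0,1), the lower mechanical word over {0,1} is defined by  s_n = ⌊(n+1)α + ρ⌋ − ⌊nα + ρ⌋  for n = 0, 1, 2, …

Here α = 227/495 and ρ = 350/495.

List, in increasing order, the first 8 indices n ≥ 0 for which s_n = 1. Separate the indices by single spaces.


n=0: ⌊577/495⌋−⌊350/495⌋ = 1−0 = 1  ← one
n=1: ⌊804/495⌋−⌊577/495⌋ = 1−1 = 0
n=2: ⌊1031/495⌋−⌊804/495⌋ = 2−1 = 1  ← one
n=3: ⌊1258/495⌋−⌊1031/495⌋ = 2−2 = 0
n=4: ⌊1485/495⌋−⌊1258/495⌋ = 3−2 = 1  ← one
n=5: ⌊1712/495⌋−⌊1485/495⌋ = 3−3 = 0
n=6: ⌊1939/495⌋−⌊1712/495⌋ = 3−3 = 0
n=7: ⌊2166/495⌋−⌊1939/495⌋ = 4−3 = 1  ← one
n=8: ⌊2393/495⌋−⌊2166/495⌋ = 4−4 = 0
n=9: ⌊2620/495⌋−⌊2393/495⌋ = 5−4 = 1  ← one
n=10: ⌊2847/495⌋−⌊2620/495⌋ = 5−5 = 0
n=11: ⌊3074/495⌋−⌊2847/495⌋ = 6−5 = 1  ← one
n=12: ⌊3301/495⌋−⌊3074/495⌋ = 6−6 = 0
n=13: ⌊3528/495⌋−⌊3301/495⌋ = 7−6 = 1  ← one
n=14: ⌊3755/495⌋−⌊3528/495⌋ = 7−7 = 0
n=15: ⌊3982/495⌋−⌊3755/495⌋ = 8−7 = 1  ← one
positions of the first 8 ones: 0 2 4 7 9 11 13 15

0 2 4 7 9 11 13 15


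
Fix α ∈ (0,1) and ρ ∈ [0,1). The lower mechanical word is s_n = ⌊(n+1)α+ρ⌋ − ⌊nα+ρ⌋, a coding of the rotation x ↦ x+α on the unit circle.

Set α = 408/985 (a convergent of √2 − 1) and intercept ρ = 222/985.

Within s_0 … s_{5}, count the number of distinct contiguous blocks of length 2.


t_n = ⌊(n·408+222)/985⌋ for n = 0 … 6:
  n=0…6: ⌊222/985⌋=0 ⌊630/985⌋=0 ⌊1038/985⌋=1 ⌊1446/985⌋=1 ⌊1854/985⌋=1 ⌊2262/985⌋=2 ⌊2670/985⌋=2
s_n = t_(n+1) − t_n for n = 0 … 5 gives
prefix = 010010
slide a length-2 window over [0..1] … [4..5] (5 windows); first occurrence of each distinct factor:
  [  0..  1] 01
  [  1..  2] 10
  [  2..  3] 00
  (the other 2 windows repeat one of these)
distinct factors: {00, 01, 10}
count = 3  (Sturmian bound for length 2 is 3)

3


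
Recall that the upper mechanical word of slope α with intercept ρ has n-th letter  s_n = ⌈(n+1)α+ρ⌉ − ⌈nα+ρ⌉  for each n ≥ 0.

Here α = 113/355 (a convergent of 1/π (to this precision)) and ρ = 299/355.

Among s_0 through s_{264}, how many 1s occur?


85

#1s = Σ_{n=0}^{264} s_n = Σ_{n=0}^{264} (⌈(n+1)α+ρ⌉ − ⌈nα+ρ⌉)
the sum telescopes: every ⌈nα+ρ⌉ with 0 < n < 265 appears once with + and once with −, leaving ⌈265α+ρ⌉ − ⌈0·α+ρ⌉
265α + ρ = (265·113 + 299) / 355 = 30244/355
ρ = 299/355
⌈30244/355⌉ = 86,  ⌈299/355⌉ = 1
#1s = 86 − 1 = 85


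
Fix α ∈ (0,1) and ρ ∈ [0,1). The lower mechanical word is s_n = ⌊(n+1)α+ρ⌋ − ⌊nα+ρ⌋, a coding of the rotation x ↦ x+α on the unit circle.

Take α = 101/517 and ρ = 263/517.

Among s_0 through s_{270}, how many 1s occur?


53

#1s = Σ_{n=0}^{270} s_n = Σ_{n=0}^{270} (⌊(n+1)α+ρ⌋ − ⌊nα+ρ⌋)
the sum telescopes: every ⌊nα+ρ⌋ with 0 < n < 271 appears once with + and once with −, leaving ⌊271α+ρ⌋ − ⌊0·α+ρ⌋
271α + ρ = (271·101 + 263) / 517 = 27634/517
ρ = 263/517
⌊27634/517⌋ = 53,  ⌊263/517⌋ = 0
#1s = 53 − 0 = 53


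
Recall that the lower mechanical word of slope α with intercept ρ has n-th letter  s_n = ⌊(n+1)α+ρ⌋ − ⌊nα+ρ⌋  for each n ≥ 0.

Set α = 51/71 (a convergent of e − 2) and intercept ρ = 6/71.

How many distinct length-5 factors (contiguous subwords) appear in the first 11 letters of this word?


t_n = ⌊(n·51+6)/71⌋ for n = 0 … 11:
  n=0…9: ⌊6/71⌋=0 ⌊57/71⌋=0 ⌊108/71⌋=1 ⌊159/71⌋=2 ⌊210/71⌋=2 ⌊261/71⌋=3 ⌊312/71⌋=4 ⌊363/71⌋=5 ⌊414/71⌋=5 ⌊465/71⌋=6
  n=10…11: ⌊516/71⌋=7 ⌊567/71⌋=7
s_n = t_(n+1) − t_n for n = 0 … 10 gives
prefix = 01101110110
slide a length-5 window over [0..4] … [6..10] (7 windows); first occurrence of each distinct factor:
  [  0..  4] 01101
  [  1..  5] 11011
  [  2..  6] 10111
  [  3..  7] 01110
  [  4..  8] 11101
  [  6.. 10] 10110
  (the other 1 window repeats one of these)
distinct factors: {01101, 01110, 10110, 10111, 11011, 11101}
count = 6  (Sturmian bound for length 5 is 6)

6


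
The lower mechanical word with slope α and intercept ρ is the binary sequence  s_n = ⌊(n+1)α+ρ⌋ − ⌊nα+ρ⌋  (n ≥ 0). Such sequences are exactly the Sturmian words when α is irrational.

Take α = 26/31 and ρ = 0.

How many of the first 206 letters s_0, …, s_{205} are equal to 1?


#1s = Σ_{n=0}^{205} s_n = Σ_{n=0}^{205} (⌊(n+1)α+ρ⌋ − ⌊nα+ρ⌋)
the sum telescopes: every ⌊nα+ρ⌋ with 0 < n < 206 appears once with + and once with −, leaving ⌊206α+ρ⌋ − ⌊0·α+ρ⌋
206α + ρ = (206·26) / 31 = 5356/31
ρ = 0/31
⌊5356/31⌋ = 172,  ⌊0/31⌋ = 0
#1s = 172 − 0 = 172

172


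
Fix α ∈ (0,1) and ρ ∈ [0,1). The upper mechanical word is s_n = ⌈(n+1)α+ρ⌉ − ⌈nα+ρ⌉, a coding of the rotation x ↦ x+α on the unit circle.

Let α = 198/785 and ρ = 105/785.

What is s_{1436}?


0

(n+1)α + ρ = (1437·198 + 105) / 785 = 284631/785
nα + ρ     = (1436·198 + 105) / 785 = 284433/785
⌈284631/785⌉ = 363,  ⌈284433/785⌉ = 363
s_{1436} = 363 − 363 = 0


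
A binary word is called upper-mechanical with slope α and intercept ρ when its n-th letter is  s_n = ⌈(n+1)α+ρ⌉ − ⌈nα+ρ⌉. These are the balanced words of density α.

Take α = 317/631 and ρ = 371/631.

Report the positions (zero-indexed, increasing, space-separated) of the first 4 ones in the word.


0 2 4 6

n=0: ⌈688/631⌉−⌈371/631⌉ = 2−1 = 1  ← one
n=1: ⌈1005/631⌉−⌈688/631⌉ = 2−2 = 0
n=2: ⌈1322/631⌉−⌈1005/631⌉ = 3−2 = 1  ← one
n=3: ⌈1639/631⌉−⌈1322/631⌉ = 3−3 = 0
n=4: ⌈1956/631⌉−⌈1639/631⌉ = 4−3 = 1  ← one
n=5: ⌈2273/631⌉−⌈1956/631⌉ = 4−4 = 0
n=6: ⌈2590/631⌉−⌈2273/631⌉ = 5−4 = 1  ← one
positions of the first 4 ones: 0 2 4 6


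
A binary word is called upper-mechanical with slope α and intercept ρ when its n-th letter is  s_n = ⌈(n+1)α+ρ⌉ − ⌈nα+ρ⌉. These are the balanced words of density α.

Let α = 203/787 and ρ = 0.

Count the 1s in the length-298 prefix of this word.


#1s = Σ_{n=0}^{297} s_n = Σ_{n=0}^{297} (⌈(n+1)α+ρ⌉ − ⌈nα+ρ⌉)
the sum telescopes: every ⌈nα+ρ⌉ with 0 < n < 298 appears once with + and once with −, leaving ⌈298α+ρ⌉ − ⌈0·α+ρ⌉
298α + ρ = (298·203) / 787 = 60494/787
ρ = 0/787
⌈60494/787⌉ = 77,  ⌈0/787⌉ = 0
#1s = 77 − 0 = 77

77


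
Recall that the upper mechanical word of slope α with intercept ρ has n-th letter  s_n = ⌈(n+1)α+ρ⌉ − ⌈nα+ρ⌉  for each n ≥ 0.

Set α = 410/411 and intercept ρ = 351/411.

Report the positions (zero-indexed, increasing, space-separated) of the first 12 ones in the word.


n=0: ⌈761/411⌉−⌈351/411⌉ = 2−1 = 1  ← one
n=1: ⌈1171/411⌉−⌈761/411⌉ = 3−2 = 1  ← one
n=2: ⌈1581/411⌉−⌈1171/411⌉ = 4−3 = 1  ← one
n=3: ⌈1991/411⌉−⌈1581/411⌉ = 5−4 = 1  ← one
n=4: ⌈2401/411⌉−⌈1991/411⌉ = 6−5 = 1  ← one
n=5: ⌈2811/411⌉−⌈2401/411⌉ = 7−6 = 1  ← one
n=6: ⌈3221/411⌉−⌈2811/411⌉ = 8−7 = 1  ← one
n=7: ⌈3631/411⌉−⌈3221/411⌉ = 9−8 = 1  ← one
n=8: ⌈4041/411⌉−⌈3631/411⌉ = 10−9 = 1  ← one
n=9: ⌈4451/411⌉−⌈4041/411⌉ = 11−10 = 1  ← one
n=10: ⌈4861/411⌉−⌈4451/411⌉ = 12−11 = 1  ← one
n=11: ⌈5271/411⌉−⌈4861/411⌉ = 13−12 = 1  ← one
positions of the first 12 ones: 0 1 2 3 4 5 6 7 8 9 10 11

0 1 2 3 4 5 6 7 8 9 10 11


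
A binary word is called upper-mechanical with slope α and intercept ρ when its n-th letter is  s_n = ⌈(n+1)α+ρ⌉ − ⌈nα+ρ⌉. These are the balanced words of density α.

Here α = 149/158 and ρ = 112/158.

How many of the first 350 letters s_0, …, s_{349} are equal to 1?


330

#1s = Σ_{n=0}^{349} s_n = Σ_{n=0}^{349} (⌈(n+1)α+ρ⌉ − ⌈nα+ρ⌉)
the sum telescopes: every ⌈nα+ρ⌉ with 0 < n < 350 appears once with + and once with −, leaving ⌈350α+ρ⌉ − ⌈0·α+ρ⌉
350α + ρ = (350·149 + 112) / 158 = 52262/158
ρ = 112/158
⌈52262/158⌉ = 331,  ⌈112/158⌉ = 1
#1s = 331 − 1 = 330


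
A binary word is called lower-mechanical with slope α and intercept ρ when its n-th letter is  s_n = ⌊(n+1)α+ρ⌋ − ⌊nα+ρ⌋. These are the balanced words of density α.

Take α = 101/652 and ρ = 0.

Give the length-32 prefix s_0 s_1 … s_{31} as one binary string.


00000010000010000001000001000000

n=0: ⌊(1·101)/652⌋ − ⌊(0·101)/652⌋ = ⌊101/652⌋ − ⌊0/652⌋ = 0 − 0 = 0
n=1: ⌊(2·101)/652⌋ − ⌊(1·101)/652⌋ = ⌊202/652⌋ − ⌊101/652⌋ = 0 − 0 = 0
n=2: ⌊(3·101)/652⌋ − ⌊(2·101)/652⌋ = ⌊303/652⌋ − ⌊202/652⌋ = 0 − 0 = 0
n=3: ⌊(4·101)/652⌋ − ⌊(3·101)/652⌋ = ⌊404/652⌋ − ⌊303/652⌋ = 0 − 0 = 0
n=4: ⌊(5·101)/652⌋ − ⌊(4·101)/652⌋ = ⌊505/652⌋ − ⌊404/652⌋ = 0 − 0 = 0
n=5: ⌊(6·101)/652⌋ − ⌊(5·101)/652⌋ = ⌊606/652⌋ − ⌊505/652⌋ = 0 − 0 = 0
n=6: ⌊(7·101)/652⌋ − ⌊(6·101)/652⌋ = ⌊707/652⌋ − ⌊606/652⌋ = 1 − 0 = 1
n=7: ⌊(8·101)/652⌋ − ⌊(7·101)/652⌋ = ⌊808/652⌋ − ⌊707/652⌋ = 1 − 1 = 0
n=8: ⌊(9·101)/652⌋ − ⌊(8·101)/652⌋ = ⌊909/652⌋ − ⌊808/652⌋ = 1 − 1 = 0
n=9: ⌊(10·101)/652⌋ − ⌊(9·101)/652⌋ = ⌊1010/652⌋ − ⌊909/652⌋ = 1 − 1 = 0
n=10: ⌊(11·101)/652⌋ − ⌊(10·101)/652⌋ = ⌊1111/652⌋ − ⌊1010/652⌋ = 1 − 1 = 0
n=11: ⌊(12·101)/652⌋ − ⌊(11·101)/652⌋ = ⌊1212/652⌋ − ⌊1111/652⌋ = 1 − 1 = 0
n=12: ⌊(13·101)/652⌋ − ⌊(12·101)/652⌋ = ⌊1313/652⌋ − ⌊1212/652⌋ = 2 − 1 = 1
n=13: ⌊(14·101)/652⌋ − ⌊(13·101)/652⌋ = ⌊1414/652⌋ − ⌊1313/652⌋ = 2 − 2 = 0
n=14: ⌊(15·101)/652⌋ − ⌊(14·101)/652⌋ = ⌊1515/652⌋ − ⌊1414/652⌋ = 2 − 2 = 0
n=15: ⌊(16·101)/652⌋ − ⌊(15·101)/652⌋ = ⌊1616/652⌋ − ⌊1515/652⌋ = 2 − 2 = 0
n=16: ⌊(17·101)/652⌋ − ⌊(16·101)/652⌋ = ⌊1717/652⌋ − ⌊1616/652⌋ = 2 − 2 = 0
n=17: ⌊(18·101)/652⌋ − ⌊(17·101)/652⌋ = ⌊1818/652⌋ − ⌊1717/652⌋ = 2 − 2 = 0
n=18: ⌊(19·101)/652⌋ − ⌊(18·101)/652⌋ = ⌊1919/652⌋ − ⌊1818/652⌋ = 2 − 2 = 0
n=19: ⌊(20·101)/652⌋ − ⌊(19·101)/652⌋ = ⌊2020/652⌋ − ⌊1919/652⌋ = 3 − 2 = 1
n=20: ⌊(21·101)/652⌋ − ⌊(20·101)/652⌋ = ⌊2121/652⌋ − ⌊2020/652⌋ = 3 − 3 = 0
n=21: ⌊(22·101)/652⌋ − ⌊(21·101)/652⌋ = ⌊2222/652⌋ − ⌊2121/652⌋ = 3 − 3 = 0
n=22: ⌊(23·101)/652⌋ − ⌊(22·101)/652⌋ = ⌊2323/652⌋ − ⌊2222/652⌋ = 3 − 3 = 0
n=23: ⌊(24·101)/652⌋ − ⌊(23·101)/652⌋ = ⌊2424/652⌋ − ⌊2323/652⌋ = 3 − 3 = 0
n=24: ⌊(25·101)/652⌋ − ⌊(24·101)/652⌋ = ⌊2525/652⌋ − ⌊2424/652⌋ = 3 − 3 = 0
n=25: ⌊(26·101)/652⌋ − ⌊(25·101)/652⌋ = ⌊2626/652⌋ − ⌊2525/652⌋ = 4 − 3 = 1
n=26: ⌊(27·101)/652⌋ − ⌊(26·101)/652⌋ = ⌊2727/652⌋ − ⌊2626/652⌋ = 4 − 4 = 0
n=27: ⌊(28·101)/652⌋ − ⌊(27·101)/652⌋ = ⌊2828/652⌋ − ⌊2727/652⌋ = 4 − 4 = 0
n=28: ⌊(29·101)/652⌋ − ⌊(28·101)/652⌋ = ⌊2929/652⌋ − ⌊2828/652⌋ = 4 − 4 = 0
n=29: ⌊(30·101)/652⌋ − ⌊(29·101)/652⌋ = ⌊3030/652⌋ − ⌊2929/652⌋ = 4 − 4 = 0
n=30: ⌊(31·101)/652⌋ − ⌊(30·101)/652⌋ = ⌊3131/652⌋ − ⌊3030/652⌋ = 4 − 4 = 0
n=31: ⌊(32·101)/652⌋ − ⌊(31·101)/652⌋ = ⌊3232/652⌋ − ⌊3131/652⌋ = 4 − 4 = 0


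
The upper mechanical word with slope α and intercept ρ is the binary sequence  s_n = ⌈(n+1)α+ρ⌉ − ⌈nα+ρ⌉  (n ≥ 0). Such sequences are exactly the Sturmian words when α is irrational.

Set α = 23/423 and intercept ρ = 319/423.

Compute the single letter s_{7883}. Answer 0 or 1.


0

(n+1)α + ρ = (7884·23 + 319) / 423 = 181651/423
nα + ρ     = (7883·23 + 319) / 423 = 181628/423
⌈181651/423⌉ = 430,  ⌈181628/423⌉ = 430
s_{7883} = 430 − 430 = 0


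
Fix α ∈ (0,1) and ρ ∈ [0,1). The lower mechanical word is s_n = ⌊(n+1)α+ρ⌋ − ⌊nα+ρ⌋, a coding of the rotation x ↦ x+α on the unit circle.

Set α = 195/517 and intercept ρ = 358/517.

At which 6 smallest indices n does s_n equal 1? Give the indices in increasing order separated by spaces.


0 3 6 8 11 14

n=0: ⌊553/517⌋−⌊358/517⌋ = 1−0 = 1  ← one
n=1: ⌊748/517⌋−⌊553/517⌋ = 1−1 = 0
n=2: ⌊943/517⌋−⌊748/517⌋ = 1−1 = 0
n=3: ⌊1138/517⌋−⌊943/517⌋ = 2−1 = 1  ← one
n=4: ⌊1333/517⌋−⌊1138/517⌋ = 2−2 = 0
n=5: ⌊1528/517⌋−⌊1333/517⌋ = 2−2 = 0
n=6: ⌊1723/517⌋−⌊1528/517⌋ = 3−2 = 1  ← one
n=7: ⌊1918/517⌋−⌊1723/517⌋ = 3−3 = 0
n=8: ⌊2113/517⌋−⌊1918/517⌋ = 4−3 = 1  ← one
n=9: ⌊2308/517⌋−⌊2113/517⌋ = 4−4 = 0
n=10: ⌊2503/517⌋−⌊2308/517⌋ = 4−4 = 0
n=11: ⌊2698/517⌋−⌊2503/517⌋ = 5−4 = 1  ← one
n=12: ⌊2893/517⌋−⌊2698/517⌋ = 5−5 = 0
n=13: ⌊3088/517⌋−⌊2893/517⌋ = 5−5 = 0
n=14: ⌊3283/517⌋−⌊3088/517⌋ = 6−5 = 1  ← one
positions of the first 6 ones: 0 3 6 8 11 14


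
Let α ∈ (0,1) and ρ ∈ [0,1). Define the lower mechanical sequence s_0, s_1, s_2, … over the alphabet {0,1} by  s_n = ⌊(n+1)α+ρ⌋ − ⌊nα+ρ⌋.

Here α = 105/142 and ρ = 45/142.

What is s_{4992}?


1

(n+1)α + ρ = (4993·105 + 45) / 142 = 524310/142
nα + ρ     = (4992·105 + 45) / 142 = 524205/142
⌊524310/142⌋ = 3692,  ⌊524205/142⌋ = 3691
s_{4992} = 3692 − 3691 = 1


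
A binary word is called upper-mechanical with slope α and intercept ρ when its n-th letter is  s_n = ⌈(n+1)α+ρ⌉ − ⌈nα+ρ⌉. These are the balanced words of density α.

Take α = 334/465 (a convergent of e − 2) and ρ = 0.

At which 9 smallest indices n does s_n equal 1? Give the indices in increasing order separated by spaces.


n=0: ⌈334/465⌉−⌈0/465⌉ = 1−0 = 1  ← one
n=1: ⌈668/465⌉−⌈334/465⌉ = 2−1 = 1  ← one
n=2: ⌈1002/465⌉−⌈668/465⌉ = 3−2 = 1  ← one
n=3: ⌈1336/465⌉−⌈1002/465⌉ = 3−3 = 0
n=4: ⌈1670/465⌉−⌈1336/465⌉ = 4−3 = 1  ← one
n=5: ⌈2004/465⌉−⌈1670/465⌉ = 5−4 = 1  ← one
n=6: ⌈2338/465⌉−⌈2004/465⌉ = 6−5 = 1  ← one
n=7: ⌈2672/465⌉−⌈2338/465⌉ = 6−6 = 0
n=8: ⌈3006/465⌉−⌈2672/465⌉ = 7−6 = 1  ← one
n=9: ⌈3340/465⌉−⌈3006/465⌉ = 8−7 = 1  ← one
n=10: ⌈3674/465⌉−⌈3340/465⌉ = 8−8 = 0
n=11: ⌈4008/465⌉−⌈3674/465⌉ = 9−8 = 1  ← one
positions of the first 9 ones: 0 1 2 4 5 6 8 9 11

0 1 2 4 5 6 8 9 11
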